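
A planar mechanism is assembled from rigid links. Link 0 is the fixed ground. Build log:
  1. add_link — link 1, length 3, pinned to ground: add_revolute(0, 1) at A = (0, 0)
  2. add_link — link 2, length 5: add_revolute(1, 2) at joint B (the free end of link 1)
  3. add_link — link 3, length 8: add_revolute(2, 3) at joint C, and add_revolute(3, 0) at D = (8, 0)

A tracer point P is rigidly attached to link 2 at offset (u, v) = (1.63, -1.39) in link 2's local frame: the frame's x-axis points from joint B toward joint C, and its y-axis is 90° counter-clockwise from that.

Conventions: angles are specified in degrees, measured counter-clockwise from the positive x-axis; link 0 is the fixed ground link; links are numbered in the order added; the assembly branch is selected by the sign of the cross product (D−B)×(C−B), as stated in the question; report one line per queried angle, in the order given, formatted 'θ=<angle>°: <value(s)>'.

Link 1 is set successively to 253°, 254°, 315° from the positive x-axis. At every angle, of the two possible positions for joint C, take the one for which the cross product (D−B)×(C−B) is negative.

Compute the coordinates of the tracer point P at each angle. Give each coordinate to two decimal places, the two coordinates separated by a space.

A=(0,0), D=(8.00,0)
θ=253°: B = A + 3.00·(cos253°, sin253°) = (-0.8771, -2.8689)
θ=253°: |BD| = 9.3292
θ=253°: circle(B,5.00) ∩ circle(D,8.00): a=2.5744, h=4.2863
θ=253°:   candidates: C₊=(0.2544,2.0014) cross=39.988; C₋=(2.8906,-6.1559) cross=-39.988
θ=253°:   branch - wants cross < 0 → take C=(2.8906,-6.1559) (cross=-39.988)
θ=253°: ex = (C−B)/|BC| = (0.7536,-0.6574); ey = (0.6574,0.7536)
θ=253°: P = B + 1.63·ex + -1.39·ey = (-0.5626,-4.9879)
θ=254°: B = A + 3.00·(cos254°, sin254°) = (-0.8269, -2.8838)
θ=254°: |BD| = 9.2860
θ=254°: circle(B,5.00) ∩ circle(D,8.00): a=2.5431, h=4.3050
θ=254°:   candidates: C₊=(0.2535,1.9981) cross=39.976; C₋=(2.9274,-6.1861) cross=-39.976
θ=254°:   branch - wants cross < 0 → take C=(2.9274,-6.1861) (cross=-39.976)
θ=254°: ex = (C−B)/|BC| = (0.7509,-0.6605); ey = (0.6605,0.7509)
θ=254°: P = B + 1.63·ex + -1.39·ey = (-0.5211,-5.0040)
θ=315°: B = A + 3.00·(cos315°, sin315°) = (2.1213, -2.1213)
θ=315°: |BD| = 6.2497
θ=315°: circle(B,5.00) ∩ circle(D,8.00): a=0.0047, h=5.0000
θ=315°:   candidates: C₊=(0.4286,2.5834) cross=31.249; C₋=(3.8229,-6.8229) cross=-31.249
θ=315°:   branch - wants cross < 0 → take C=(3.8229,-6.8229) (cross=-31.249)
θ=315°: ex = (C−B)/|BC| = (0.3403,-0.9403); ey = (0.9403,0.3403)
θ=315°: P = B + 1.63·ex + -1.39·ey = (1.3690,-4.1271)

θ=253°: -0.56 -4.99
θ=254°: -0.52 -5.00
θ=315°: 1.37 -4.13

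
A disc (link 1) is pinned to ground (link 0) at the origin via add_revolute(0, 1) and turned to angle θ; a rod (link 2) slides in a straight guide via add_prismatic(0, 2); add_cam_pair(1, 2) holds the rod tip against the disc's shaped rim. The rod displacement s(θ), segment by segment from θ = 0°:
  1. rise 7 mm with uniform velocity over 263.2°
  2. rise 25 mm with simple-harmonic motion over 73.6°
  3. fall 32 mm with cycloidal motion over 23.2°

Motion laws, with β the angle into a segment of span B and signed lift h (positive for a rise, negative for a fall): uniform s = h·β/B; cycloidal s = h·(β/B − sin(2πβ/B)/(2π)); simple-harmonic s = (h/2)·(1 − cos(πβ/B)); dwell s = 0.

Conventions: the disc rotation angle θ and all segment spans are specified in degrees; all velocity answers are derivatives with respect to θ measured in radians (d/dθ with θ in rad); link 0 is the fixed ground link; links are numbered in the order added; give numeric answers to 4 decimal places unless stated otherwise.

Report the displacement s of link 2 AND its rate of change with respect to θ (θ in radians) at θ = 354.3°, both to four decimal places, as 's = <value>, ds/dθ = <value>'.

segment 1 (0° to 263.2°, uniform, h = 7) is passed completely: s = 0.0000 + (7) = 7.0000
segment 2 (263.2° to 336.8°, simple-harmonic, h = 25) is passed completely: s = 7.0000 + (25) = 32.0000
θ = 354.3° falls in segment 3 (336.8° to 360°, cycloidal, h = -32): β = 354.3 − 336.8 = 17.5°, B = 23.2°; Δs = -32·(0.7543 − sin(2π·0.7543)/(2π)) = -29.2290; s = 32.0000 − 29.2290 = 2.7710
velocity in seg [336.8°–360°] (cycloidal), θ in radians: β = 17.5° = 0.3054 rad, B = 23.2° = 0.4049 rad; ds/dθ = (h/B)(1 − cos(2πβ/B)) = ((-32)/0.4049)(1 − cos(2π·0.7543)) = -76.888614 mm/rad

s = 2.7710, ds/dθ = -76.8886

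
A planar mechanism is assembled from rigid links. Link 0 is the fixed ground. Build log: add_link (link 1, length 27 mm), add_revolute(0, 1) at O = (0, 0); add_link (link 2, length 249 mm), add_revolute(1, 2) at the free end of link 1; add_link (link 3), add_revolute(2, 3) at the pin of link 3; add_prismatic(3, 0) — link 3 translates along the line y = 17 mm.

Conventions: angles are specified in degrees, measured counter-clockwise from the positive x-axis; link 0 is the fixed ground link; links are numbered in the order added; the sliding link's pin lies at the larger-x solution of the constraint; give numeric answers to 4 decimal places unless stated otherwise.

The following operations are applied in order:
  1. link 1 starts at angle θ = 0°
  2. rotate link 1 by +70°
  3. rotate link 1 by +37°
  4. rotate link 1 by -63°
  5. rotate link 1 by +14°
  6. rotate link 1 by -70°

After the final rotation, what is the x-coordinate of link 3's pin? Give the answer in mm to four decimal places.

geometry: r = 27 mm, L = 249 mm, e = 17 mm; θ starts at 0°
rotate link 1 by +70°: θ ← 0° +70° = 70°
rotate link 1 by +37°: θ ← 70° +37° = 107°
rotate link 1 by -63°: θ ← 107° -63° = 44°
rotate link 1 by +14°: θ ← 44° +14° = 58°
rotate link 1 by -70°: θ ← 58° -70° = -12°
crank pin P = (r cos θ, r sin θ) = (26.409985, -5.613616)
h = r sin θ − e = -5.613616 − 17 = -22.613616
x = r cos θ + √(L² − h²) = 26.409985 + 247.971015 = 274.381000

274.3810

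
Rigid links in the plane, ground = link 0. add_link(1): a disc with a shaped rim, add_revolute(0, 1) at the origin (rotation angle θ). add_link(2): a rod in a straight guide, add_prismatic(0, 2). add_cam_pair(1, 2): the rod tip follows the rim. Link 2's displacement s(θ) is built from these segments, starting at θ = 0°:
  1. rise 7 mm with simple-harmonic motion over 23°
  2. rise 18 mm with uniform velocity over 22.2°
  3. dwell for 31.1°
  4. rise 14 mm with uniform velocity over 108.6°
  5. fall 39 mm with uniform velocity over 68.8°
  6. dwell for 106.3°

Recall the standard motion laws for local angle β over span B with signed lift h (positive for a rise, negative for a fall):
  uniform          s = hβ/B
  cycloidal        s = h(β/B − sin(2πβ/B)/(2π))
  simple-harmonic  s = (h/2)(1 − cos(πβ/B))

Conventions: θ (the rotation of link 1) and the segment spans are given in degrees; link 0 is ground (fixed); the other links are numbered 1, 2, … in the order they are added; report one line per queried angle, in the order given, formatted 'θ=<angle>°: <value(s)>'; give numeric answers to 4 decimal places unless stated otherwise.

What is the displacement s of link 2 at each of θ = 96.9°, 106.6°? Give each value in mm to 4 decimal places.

segment 1 (0° to 23°, simple-harmonic, h = 7) is passed completely: s = 0.0000 + (7) = 7.0000
segment 2 (23° to 45.2°, uniform, h = 18) is passed completely: s = 7.0000 + (18) = 25.0000
segment 3 (45.2° to 76.3°, dwell): s unchanged at 25.0000
θ = 96.9° falls in segment 4 (76.3° to 184.9°, uniform, h = 14): β = 96.9 − 76.3 = 20.6°, B = 108.6°; Δs = 14·20.6/108.6 = 2.6556; s = 25.0000 + 2.6556 = 27.6556
θ = 106.6° falls in segment 4 (76.3° to 184.9°, uniform, h = 14): β = 106.6 − 76.3 = 30.3°, B = 108.6°; Δs = 14·30.3/108.6 = 3.9061; s = 25.0000 + 3.9061 = 28.9061

θ=96.9°: 27.6556
θ=106.6°: 28.9061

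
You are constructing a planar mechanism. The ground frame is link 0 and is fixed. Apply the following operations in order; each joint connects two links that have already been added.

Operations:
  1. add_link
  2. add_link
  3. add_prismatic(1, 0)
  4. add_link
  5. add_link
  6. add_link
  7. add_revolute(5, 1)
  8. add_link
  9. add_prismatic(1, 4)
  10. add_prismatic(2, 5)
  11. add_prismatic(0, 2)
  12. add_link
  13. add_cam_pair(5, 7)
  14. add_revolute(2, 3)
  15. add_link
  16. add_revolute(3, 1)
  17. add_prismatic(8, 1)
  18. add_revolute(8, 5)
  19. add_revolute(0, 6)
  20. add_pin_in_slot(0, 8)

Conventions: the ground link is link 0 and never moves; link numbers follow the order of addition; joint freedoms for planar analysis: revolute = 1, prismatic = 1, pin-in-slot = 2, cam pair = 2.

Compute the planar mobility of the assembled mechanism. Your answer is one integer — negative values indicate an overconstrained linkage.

ground; <1,0,0>
#1 <2,0,0>
#2 <3,0,0>
P:1↔0 J1 <3,1,0>
#3 <4,1,0>
#4 <5,1,0>
#5 <6,1,0>
R:5↔1 J1 <6,2,0>
#6 <7,2,0>
P:1↔4 J1 <7,3,0>
P:2↔5 J1 <7,4,0>
P:0↔2 J1 <7,5,0>
#7 <8,5,0>
C:5↔7 J2 <8,5,1>
R:2↔3 J1 <8,6,1>
#8 <9,6,1>
R:3↔1 J1 <9,7,1>
P:8↔1 J1 <9,8,1>
R:8↔5 J1 <9,9,1>
R:0↔6 J1 <9,10,1>
PS:0↔8 J2 <9,10,2>
3×8 − 2×10 − 1×2 = 2

M = 2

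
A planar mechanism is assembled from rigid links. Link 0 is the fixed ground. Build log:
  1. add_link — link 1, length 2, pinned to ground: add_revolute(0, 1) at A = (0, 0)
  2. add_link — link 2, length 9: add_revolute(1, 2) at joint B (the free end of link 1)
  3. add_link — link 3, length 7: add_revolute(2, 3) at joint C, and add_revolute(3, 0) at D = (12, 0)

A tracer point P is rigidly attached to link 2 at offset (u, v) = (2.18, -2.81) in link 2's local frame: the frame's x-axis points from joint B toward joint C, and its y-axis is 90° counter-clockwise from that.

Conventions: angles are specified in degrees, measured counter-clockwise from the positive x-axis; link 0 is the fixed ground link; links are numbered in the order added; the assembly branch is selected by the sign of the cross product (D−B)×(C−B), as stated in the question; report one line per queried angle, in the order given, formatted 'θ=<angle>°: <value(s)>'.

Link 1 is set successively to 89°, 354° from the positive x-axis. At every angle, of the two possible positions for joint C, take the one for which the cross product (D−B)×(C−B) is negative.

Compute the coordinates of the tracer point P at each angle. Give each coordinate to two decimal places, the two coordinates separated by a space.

A=(0,0), D=(12.00,0)
θ=89°: B = A + 2.00·(cos89°, sin89°) = (0.0349, 1.9997)
θ=89°: |BD| = 12.1310
θ=89°: circle(B,9.00) ∩ circle(D,7.00): a=7.3845, h=5.1449
θ=89°:   candidates: C₊=(8.1664,5.8569) cross=62.413; C₋=(6.4703,-4.2921) cross=-62.413
θ=89°:   branch - wants cross < 0 → take C=(6.4703,-4.2921) (cross=-62.413)
θ=89°: ex = (C−B)/|BC| = (0.7150,-0.6991); ey = (0.6991,0.7150)
θ=89°: P = B + 2.18·ex + -2.81·ey = (-0.3707,-1.5336)
θ=354°: B = A + 2.00·(cos354°, sin354°) = (1.9890, -0.2091)
θ=354°: |BD| = 10.0131
θ=354°: circle(B,9.00) ∩ circle(D,7.00): a=6.6045, h=6.1140
θ=354°:   candidates: C₊=(8.4644,6.0415) cross=61.220; C₋=(8.7197,-6.1838) cross=-61.220
θ=354°:   branch - wants cross < 0 → take C=(8.7197,-6.1838) (cross=-61.220)
θ=354°: ex = (C−B)/|BC| = (0.7479,-0.6639); ey = (0.6639,0.7479)
θ=354°: P = B + 2.18·ex + -2.81·ey = (1.7539,-3.7577)

θ=89°: -0.37 -1.53
θ=354°: 1.75 -3.76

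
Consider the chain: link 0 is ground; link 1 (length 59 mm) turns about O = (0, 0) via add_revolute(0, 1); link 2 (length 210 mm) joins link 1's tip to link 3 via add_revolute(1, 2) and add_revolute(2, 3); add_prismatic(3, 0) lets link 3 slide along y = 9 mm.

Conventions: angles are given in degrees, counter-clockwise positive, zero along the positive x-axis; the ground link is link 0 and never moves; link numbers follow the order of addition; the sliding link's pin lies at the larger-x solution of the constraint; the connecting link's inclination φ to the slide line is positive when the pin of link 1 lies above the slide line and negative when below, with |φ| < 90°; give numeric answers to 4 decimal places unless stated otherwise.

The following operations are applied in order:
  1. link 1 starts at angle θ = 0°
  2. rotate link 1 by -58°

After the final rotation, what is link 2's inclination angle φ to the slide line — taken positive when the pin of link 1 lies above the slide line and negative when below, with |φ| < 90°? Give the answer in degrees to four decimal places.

geometry: r = 59 mm, L = 210 mm, e = 9 mm; θ starts at 0°
rotate link 1 by -58°: θ ← 0° -58° = -58°
h = r sin θ − e = -50.034838 − 9 = -59.034838
sin φ = h / L = -59.034838 / 210 = -0.28111827
φ = arcsin(-0.28111827) = -16.326958°

-16.3270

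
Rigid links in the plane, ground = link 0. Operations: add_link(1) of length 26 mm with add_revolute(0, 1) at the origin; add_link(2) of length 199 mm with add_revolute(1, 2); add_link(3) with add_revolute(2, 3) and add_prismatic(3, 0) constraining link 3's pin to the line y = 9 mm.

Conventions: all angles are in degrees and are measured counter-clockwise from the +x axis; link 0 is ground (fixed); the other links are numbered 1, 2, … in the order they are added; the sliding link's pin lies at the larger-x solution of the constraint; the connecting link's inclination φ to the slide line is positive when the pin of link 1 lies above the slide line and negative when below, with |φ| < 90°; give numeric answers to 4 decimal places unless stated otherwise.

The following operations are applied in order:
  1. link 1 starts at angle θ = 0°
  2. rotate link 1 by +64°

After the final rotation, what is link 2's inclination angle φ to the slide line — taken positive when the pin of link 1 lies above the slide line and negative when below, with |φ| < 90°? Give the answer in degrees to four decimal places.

geometry: r = 26 mm, L = 199 mm, e = 9 mm; θ starts at 0°
rotate link 1 by +64°: θ ← 0° +64° = 64°
h = r sin θ − e = 23.368645 − 9 = 14.368645
sin φ = h / L = 14.368645 / 199 = 0.07220425
φ = arcsin(0.07220425) = 4.140602°

4.1406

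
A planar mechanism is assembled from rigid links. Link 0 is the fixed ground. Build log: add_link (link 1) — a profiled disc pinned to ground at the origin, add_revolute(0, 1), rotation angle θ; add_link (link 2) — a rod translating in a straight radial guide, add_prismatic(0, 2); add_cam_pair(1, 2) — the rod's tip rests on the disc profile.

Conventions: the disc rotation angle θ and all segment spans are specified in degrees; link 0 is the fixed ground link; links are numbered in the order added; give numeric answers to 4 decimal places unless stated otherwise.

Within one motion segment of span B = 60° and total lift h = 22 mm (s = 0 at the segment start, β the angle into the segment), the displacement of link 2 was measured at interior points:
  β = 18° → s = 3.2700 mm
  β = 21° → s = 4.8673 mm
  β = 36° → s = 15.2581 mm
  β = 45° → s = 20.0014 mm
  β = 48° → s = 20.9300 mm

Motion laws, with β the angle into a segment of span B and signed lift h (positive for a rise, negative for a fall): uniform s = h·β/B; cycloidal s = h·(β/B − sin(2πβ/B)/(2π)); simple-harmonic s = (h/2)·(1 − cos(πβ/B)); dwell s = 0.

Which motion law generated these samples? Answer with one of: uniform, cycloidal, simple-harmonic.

candidates at β/B = r: uniform s = h·r (linear in β); cycloidal s = h·(r − sin(2πr)/(2π)); simple-harmonic s = (h/2)(1 − cos(πr))
β=18°: printed 3.2700 | uniform 6.6000, cycloidal 3.2700, simple-harmonic 4.5344
β=21°: printed 4.8673 | uniform 7.7000, cycloidal 4.8673, simple-harmonic 6.0061
β=36°: printed 15.2581 | uniform 13.2000, cycloidal 15.2581, simple-harmonic 14.3992
β=45°: printed 20.0014 | uniform 16.5000, cycloidal 20.0014, simple-harmonic 18.7782
β=48°: printed 20.9300 | uniform 17.6000, cycloidal 20.9300, simple-harmonic 19.8992
only one law matches every sample → cycloidal

cycloidal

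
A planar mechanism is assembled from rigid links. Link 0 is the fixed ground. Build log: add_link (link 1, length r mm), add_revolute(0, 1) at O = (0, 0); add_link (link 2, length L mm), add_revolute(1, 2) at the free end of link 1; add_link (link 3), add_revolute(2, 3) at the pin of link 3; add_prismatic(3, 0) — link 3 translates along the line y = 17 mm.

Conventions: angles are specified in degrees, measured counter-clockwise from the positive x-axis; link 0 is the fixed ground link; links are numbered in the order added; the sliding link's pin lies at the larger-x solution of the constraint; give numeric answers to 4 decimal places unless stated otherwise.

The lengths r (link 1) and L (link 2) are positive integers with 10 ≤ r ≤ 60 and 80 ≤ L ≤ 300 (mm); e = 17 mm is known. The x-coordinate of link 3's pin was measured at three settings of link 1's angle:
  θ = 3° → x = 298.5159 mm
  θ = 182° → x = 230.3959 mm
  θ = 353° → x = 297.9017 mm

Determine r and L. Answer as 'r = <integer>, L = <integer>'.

constraint per measurement: (x − r cos θ)² + (r sin θ − e)² = L²
subtracting the θ₁ and θ₂ equations cancels the r² and L² terms:
r = (x₁² − x₂²) / (2[(x₁cos θ₁ + e sin θ₁) − (x₂cos θ₂ + e sin θ₂)]) = 34.0000 → r = 34
L² = (x₁ − r cos θ₁)² + (r sin θ₁ − e)² = 70224.9802 → L = 265.0000 → L = 265
check at θ₃=353°: x = 297.9017 (printed 297.9017) ✓

r = 34, L = 265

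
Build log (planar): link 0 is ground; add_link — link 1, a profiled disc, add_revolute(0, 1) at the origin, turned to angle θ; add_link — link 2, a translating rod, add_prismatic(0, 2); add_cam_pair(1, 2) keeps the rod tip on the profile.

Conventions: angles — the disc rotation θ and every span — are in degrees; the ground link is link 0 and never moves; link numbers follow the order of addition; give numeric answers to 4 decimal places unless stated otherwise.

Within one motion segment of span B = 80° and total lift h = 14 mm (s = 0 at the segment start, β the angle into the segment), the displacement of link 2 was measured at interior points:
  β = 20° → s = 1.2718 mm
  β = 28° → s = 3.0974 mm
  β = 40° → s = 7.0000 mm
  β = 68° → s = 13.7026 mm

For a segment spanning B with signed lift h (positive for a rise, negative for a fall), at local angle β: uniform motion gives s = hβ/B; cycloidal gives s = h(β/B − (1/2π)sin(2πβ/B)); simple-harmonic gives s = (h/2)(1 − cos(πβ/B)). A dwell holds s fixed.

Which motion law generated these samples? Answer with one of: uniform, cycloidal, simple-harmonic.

candidates at β/B = r: uniform s = h·r (linear in β); cycloidal s = h·(r − sin(2πr)/(2π)); simple-harmonic s = (h/2)(1 − cos(πr))
β=20°: printed 1.2718 | uniform 3.5000, cycloidal 1.2718, simple-harmonic 2.0503
β=28°: printed 3.0974 | uniform 4.9000, cycloidal 3.0974, simple-harmonic 3.8221
β=40°: printed 7.0000 | uniform 7.0000, cycloidal 7.0000, simple-harmonic 7.0000
β=68°: printed 13.7026 | uniform 11.9000, cycloidal 13.7026, simple-harmonic 13.2370
only one law matches every sample → cycloidal

cycloidal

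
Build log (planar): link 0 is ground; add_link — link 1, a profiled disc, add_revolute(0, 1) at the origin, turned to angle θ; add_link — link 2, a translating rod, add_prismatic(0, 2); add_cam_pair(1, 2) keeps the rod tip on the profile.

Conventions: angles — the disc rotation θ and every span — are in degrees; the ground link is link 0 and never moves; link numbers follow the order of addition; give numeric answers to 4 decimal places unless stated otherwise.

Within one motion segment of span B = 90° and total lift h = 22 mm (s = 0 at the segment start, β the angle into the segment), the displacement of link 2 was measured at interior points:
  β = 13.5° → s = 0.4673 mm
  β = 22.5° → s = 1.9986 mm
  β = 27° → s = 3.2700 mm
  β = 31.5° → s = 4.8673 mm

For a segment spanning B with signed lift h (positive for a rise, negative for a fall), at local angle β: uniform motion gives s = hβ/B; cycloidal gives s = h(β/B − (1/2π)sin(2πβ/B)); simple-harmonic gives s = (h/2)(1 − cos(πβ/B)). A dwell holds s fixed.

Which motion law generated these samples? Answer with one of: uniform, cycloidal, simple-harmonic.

candidates at β/B = r: uniform s = h·r (linear in β); cycloidal s = h·(r − sin(2πr)/(2π)); simple-harmonic s = (h/2)(1 − cos(πr))
β=13.5°: printed 0.4673 | uniform 3.3000, cycloidal 0.4673, simple-harmonic 1.1989
β=22.5°: printed 1.9986 | uniform 5.5000, cycloidal 1.9986, simple-harmonic 3.2218
β=27°: printed 3.2700 | uniform 6.6000, cycloidal 3.2700, simple-harmonic 4.5344
β=31.5°: printed 4.8673 | uniform 7.7000, cycloidal 4.8673, simple-harmonic 6.0061
only one law matches every sample → cycloidal

cycloidal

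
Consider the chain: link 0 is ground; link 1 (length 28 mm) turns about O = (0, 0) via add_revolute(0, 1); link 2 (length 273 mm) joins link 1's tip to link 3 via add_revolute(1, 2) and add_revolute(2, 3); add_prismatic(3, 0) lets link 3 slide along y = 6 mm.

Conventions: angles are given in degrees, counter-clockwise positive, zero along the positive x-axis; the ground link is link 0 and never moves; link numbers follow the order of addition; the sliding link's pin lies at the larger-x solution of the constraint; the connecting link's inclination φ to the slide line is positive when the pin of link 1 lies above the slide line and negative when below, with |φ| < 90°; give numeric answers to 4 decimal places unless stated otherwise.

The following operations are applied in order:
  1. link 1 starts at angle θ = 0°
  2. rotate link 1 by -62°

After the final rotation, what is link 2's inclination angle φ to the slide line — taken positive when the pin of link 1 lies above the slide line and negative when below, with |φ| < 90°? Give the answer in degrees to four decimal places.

geometry: r = 28 mm, L = 273 mm, e = 6 mm; θ starts at 0°
rotate link 1 by -62°: θ ← 0° -62° = -62°
h = r sin θ − e = -24.722533 − 6 = -30.722533
sin φ = h / L = -30.722533 / 273 = -0.11253675
φ = arcsin(-0.11253675) = -6.461569°

-6.4616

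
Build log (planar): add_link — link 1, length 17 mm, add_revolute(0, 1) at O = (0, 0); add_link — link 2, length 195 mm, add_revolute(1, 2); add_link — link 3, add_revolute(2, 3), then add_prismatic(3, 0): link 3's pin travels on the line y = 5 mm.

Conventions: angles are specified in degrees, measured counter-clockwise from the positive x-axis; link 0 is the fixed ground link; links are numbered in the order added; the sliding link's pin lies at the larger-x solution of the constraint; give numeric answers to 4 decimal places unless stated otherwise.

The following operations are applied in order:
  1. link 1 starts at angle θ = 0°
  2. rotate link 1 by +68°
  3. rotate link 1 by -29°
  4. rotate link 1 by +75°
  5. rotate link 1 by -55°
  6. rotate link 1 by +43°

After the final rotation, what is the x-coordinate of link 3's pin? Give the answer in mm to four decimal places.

geometry: r = 17 mm, L = 195 mm, e = 5 mm; θ starts at 0°
rotate link 1 by +68°: θ ← 0° +68° = 68°
rotate link 1 by -29°: θ ← 68° -29° = 39°
rotate link 1 by +75°: θ ← 39° +75° = 114°
rotate link 1 by -55°: θ ← 114° -55° = 59°
rotate link 1 by +43°: θ ← 59° +43° = 102°
crank pin P = (r cos θ, r sin θ) = (-3.534499, 16.628509)
h = r sin θ − e = 16.628509 − 5 = 11.628509
x = r cos θ + √(L² − h²) = -3.534499 + 194.652968 = 191.118469

191.1185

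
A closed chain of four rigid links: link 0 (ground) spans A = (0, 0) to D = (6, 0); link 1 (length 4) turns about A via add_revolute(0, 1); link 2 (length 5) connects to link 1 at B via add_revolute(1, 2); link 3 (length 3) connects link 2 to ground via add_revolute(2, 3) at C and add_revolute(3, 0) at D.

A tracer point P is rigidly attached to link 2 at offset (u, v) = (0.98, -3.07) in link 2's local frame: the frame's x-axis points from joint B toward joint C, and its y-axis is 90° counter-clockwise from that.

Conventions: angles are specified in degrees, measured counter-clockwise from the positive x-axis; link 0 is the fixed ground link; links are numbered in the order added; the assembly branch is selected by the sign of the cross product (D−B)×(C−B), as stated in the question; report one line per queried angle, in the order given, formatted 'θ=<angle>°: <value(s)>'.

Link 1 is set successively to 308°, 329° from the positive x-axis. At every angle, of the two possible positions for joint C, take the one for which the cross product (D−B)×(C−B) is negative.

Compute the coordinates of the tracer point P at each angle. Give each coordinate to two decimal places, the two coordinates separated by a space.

A=(0,0), D=(6.00,0)
θ=308°: B = A + 4.00·(cos308°, sin308°) = (2.4626, -3.1520)
θ=308°: |BD| = 4.7380
θ=308°: circle(B,5.00) ∩ circle(D,3.00): a=4.0575, h=2.9218
θ=308°:   candidates: C₊=(3.5481,1.7287) cross=13.843; C₋=(7.4357,-2.6341) cross=-13.843
θ=308°:   branch - wants cross < 0 → take C=(7.4357,-2.6341) (cross=-13.843)
θ=308°: ex = (C−B)/|BC| = (0.9946,0.1036); ey = (-0.1036,0.9946)
θ=308°: P = B + 0.98·ex + -3.07·ey = (3.7554,-6.1040)
θ=329°: B = A + 4.00·(cos329°, sin329°) = (3.4287, -2.0602)
θ=329°: |BD| = 3.2948
θ=329°: circle(B,5.00) ∩ circle(D,3.00): a=4.0755, h=2.8967
θ=329°:   candidates: C₊=(4.7980,2.7487) cross=9.544; C₋=(8.4204,-1.7725) cross=-9.544
θ=329°:   branch - wants cross < 0 → take C=(8.4204,-1.7725) (cross=-9.544)
θ=329°: ex = (C−B)/|BC| = (0.9983,0.0575); ey = (-0.0575,0.9983)
θ=329°: P = B + 0.98·ex + -3.07·ey = (4.5837,-5.0687)

θ=308°: 3.76 -6.10
θ=329°: 4.58 -5.07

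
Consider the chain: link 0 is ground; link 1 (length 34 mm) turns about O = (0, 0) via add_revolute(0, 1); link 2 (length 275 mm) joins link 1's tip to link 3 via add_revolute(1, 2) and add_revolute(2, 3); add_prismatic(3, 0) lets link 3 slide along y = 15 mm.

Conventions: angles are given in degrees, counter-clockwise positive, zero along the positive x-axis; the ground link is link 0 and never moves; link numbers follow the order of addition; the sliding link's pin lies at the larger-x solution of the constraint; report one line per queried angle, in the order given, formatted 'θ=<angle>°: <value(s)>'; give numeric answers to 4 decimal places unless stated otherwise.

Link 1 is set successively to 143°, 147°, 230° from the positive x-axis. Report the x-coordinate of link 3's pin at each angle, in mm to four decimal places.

geometry: r = 34 mm, L = 275 mm, e = 15 mm
θ=143°: crank pin P = (r cos θ, r sin θ) = (-27.153607, 20.461711)
θ=143°: h = r sin θ − e = 20.461711 − 15 = 5.461711
θ=143°: x = r cos θ + √(L² − h²) = -27.153607 + 274.945758 = 247.792150
θ=147°: crank pin P = (r cos θ, r sin θ) = (-28.514799, 18.517727)
θ=147°: h = r sin θ − e = 18.517727 − 15 = 3.517727
θ=147°: x = r cos θ + √(L² − h²) = -28.514799 + 274.977500 = 246.462701
θ=230°: crank pin P = (r cos θ, r sin θ) = (-21.854779, -26.045511)
θ=230°: h = r sin θ − e = -26.045511 − 15 = -41.045511
θ=230°: x = r cos θ + √(L² − h²) = -21.854779 + 271.919595 = 250.064816

θ=143°: 247.7922
θ=147°: 246.4627
θ=230°: 250.0648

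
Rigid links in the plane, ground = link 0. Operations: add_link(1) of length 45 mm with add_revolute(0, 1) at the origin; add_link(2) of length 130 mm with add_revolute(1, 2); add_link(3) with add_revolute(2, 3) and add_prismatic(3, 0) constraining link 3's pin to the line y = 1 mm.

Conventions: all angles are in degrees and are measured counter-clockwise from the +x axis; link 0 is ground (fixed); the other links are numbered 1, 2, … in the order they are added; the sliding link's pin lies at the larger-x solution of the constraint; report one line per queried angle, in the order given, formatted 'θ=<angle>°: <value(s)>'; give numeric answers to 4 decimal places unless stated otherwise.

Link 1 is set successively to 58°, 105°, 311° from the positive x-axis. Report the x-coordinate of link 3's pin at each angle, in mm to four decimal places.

geometry: r = 45 mm, L = 130 mm, e = 1 mm
θ=58°: crank pin P = (r cos θ, r sin θ) = (23.846367, 38.162164)
θ=58°: h = r sin θ − e = 38.162164 − 1 = 37.162164
θ=58°: x = r cos θ + √(L² − h²) = 23.846367 + 124.575172 = 148.421539
θ=105°: crank pin P = (r cos θ, r sin θ) = (-11.646857, 43.466662)
θ=105°: h = r sin θ − e = 43.466662 − 1 = 42.466662
θ=105°: x = r cos θ + √(L² − h²) = -11.646857 + 122.868151 = 111.221294
θ=311°: crank pin P = (r cos θ, r sin θ) = (29.522656, -33.961931)
θ=311°: h = r sin θ − e = -33.961931 − 1 = -34.961931
θ=311°: x = r cos θ + √(L² − h²) = 29.522656 + 125.210476 = 154.733133

θ=58°: 148.4215
θ=105°: 111.2213
θ=311°: 154.7331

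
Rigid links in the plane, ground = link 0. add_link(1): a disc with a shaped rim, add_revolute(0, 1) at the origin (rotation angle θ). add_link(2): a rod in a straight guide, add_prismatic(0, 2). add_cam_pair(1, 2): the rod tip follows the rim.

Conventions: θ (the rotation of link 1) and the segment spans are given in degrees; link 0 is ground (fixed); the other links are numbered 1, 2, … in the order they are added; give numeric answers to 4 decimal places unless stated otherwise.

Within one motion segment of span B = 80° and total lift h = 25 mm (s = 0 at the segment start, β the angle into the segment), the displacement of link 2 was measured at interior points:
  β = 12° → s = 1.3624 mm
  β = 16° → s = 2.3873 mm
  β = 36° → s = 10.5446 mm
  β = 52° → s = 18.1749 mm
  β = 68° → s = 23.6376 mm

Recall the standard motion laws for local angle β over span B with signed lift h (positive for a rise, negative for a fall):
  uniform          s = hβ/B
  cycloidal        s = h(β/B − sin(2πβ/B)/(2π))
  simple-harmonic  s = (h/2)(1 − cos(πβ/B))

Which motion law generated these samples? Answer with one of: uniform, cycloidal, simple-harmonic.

candidates at β/B = r: uniform s = h·r (linear in β); cycloidal s = h·(r − sin(2πr)/(2π)); simple-harmonic s = (h/2)(1 − cos(πr))
β=12°: printed 1.3624 | uniform 3.7500, cycloidal 0.5310, simple-harmonic 1.3624
β=16°: printed 2.3873 | uniform 5.0000, cycloidal 1.2159, simple-harmonic 2.3873
β=36°: printed 10.5446 | uniform 11.2500, cycloidal 10.0205, simple-harmonic 10.5446
β=52°: printed 18.1749 | uniform 16.2500, cycloidal 19.4690, simple-harmonic 18.1749
β=68°: printed 23.6376 | uniform 21.2500, cycloidal 24.4690, simple-harmonic 23.6376
only one law matches every sample → simple-harmonic

simple-harmonic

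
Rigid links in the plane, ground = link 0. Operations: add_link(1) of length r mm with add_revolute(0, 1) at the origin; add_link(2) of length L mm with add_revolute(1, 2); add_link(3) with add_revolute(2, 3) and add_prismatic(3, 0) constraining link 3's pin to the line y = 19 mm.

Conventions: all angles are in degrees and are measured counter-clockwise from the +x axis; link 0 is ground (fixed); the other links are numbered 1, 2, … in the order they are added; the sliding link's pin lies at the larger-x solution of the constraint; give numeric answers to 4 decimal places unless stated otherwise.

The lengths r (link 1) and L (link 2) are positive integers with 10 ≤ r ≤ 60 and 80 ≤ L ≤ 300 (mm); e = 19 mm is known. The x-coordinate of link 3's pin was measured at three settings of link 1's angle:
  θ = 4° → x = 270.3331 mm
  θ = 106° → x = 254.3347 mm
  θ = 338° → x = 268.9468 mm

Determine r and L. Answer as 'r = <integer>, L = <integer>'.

constraint per measurement: (x − r cos θ)² + (r sin θ − e)² = L²
subtracting the θ₁ and θ₂ equations cancels the r² and L² terms:
r = (x₁² − x₂²) / (2[(x₁cos θ₁ + e sin θ₁) − (x₂cos θ₂ + e sin θ₂)]) = 13.0000 → r = 13
L² = (x₁ − r cos θ₁)² + (r sin θ₁ − e)² = 66563.9861 → L = 258.0000 → L = 258
check at θ₃=338°: x = 268.9468 (printed 268.9468) ✓

r = 13, L = 258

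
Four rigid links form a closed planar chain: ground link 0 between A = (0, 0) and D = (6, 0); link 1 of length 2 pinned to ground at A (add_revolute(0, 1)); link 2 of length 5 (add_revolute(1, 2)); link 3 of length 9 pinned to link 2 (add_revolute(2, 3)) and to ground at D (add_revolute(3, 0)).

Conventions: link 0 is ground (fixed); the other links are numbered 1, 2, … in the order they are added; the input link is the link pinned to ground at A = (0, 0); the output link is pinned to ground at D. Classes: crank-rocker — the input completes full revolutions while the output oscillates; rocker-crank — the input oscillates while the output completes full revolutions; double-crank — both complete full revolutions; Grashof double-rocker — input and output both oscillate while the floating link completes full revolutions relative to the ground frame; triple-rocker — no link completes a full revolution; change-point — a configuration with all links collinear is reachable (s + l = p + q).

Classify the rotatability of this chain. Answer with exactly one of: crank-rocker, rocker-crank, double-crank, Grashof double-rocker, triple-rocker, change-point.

lengths: ground=6, input=2, coupler=5, output=9
sorted: s=2 (shortest), l=9 (longest), p+q=11
s + l = 11 vs p + q = 11
s + l = p + q → change-point (collinear configuration reachable)

change-point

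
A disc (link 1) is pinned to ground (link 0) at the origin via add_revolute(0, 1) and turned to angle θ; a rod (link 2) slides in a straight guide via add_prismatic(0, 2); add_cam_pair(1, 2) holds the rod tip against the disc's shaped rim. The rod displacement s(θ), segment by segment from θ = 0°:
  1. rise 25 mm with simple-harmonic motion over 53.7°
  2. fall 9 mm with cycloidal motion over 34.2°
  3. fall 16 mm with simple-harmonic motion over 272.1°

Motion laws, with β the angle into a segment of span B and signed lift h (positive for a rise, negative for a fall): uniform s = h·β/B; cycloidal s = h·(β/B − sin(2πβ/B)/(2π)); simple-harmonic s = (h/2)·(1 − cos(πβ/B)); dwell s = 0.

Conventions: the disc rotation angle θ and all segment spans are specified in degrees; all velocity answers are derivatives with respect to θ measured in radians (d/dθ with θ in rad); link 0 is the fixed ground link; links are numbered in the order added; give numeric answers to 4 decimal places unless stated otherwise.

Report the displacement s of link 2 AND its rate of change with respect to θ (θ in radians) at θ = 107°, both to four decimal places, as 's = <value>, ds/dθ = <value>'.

segment 1 (0° to 53.7°, simple-harmonic, h = 25) is passed completely: s = 0.0000 + (25) = 25.0000
segment 2 (53.7° to 87.9°, cycloidal, h = -9) is passed completely: s = 25.0000 + (-9) = 16.0000
θ = 107° falls in segment 3 (87.9° to 360°, simple-harmonic, h = -16): β = 107 − 87.9 = 19.1°, B = 272.1°; Δs = -16/2·(1 − cos(π·0.0702)) = -0.1937; s = 16.0000 − 0.1937 = 15.8063
velocity in seg [87.9°–360°] (simple-harmonic), θ in radians: β = 19.1° = 0.3334 rad, B = 272.1° = 4.7490 rad; ds/dθ = (πh/(2B)) sin(πβ/B) = (π·(-16)/(2·4.7490)) sin(π·0.0702) = -1.157612 mm/rad

s = 15.8063, ds/dθ = -1.1576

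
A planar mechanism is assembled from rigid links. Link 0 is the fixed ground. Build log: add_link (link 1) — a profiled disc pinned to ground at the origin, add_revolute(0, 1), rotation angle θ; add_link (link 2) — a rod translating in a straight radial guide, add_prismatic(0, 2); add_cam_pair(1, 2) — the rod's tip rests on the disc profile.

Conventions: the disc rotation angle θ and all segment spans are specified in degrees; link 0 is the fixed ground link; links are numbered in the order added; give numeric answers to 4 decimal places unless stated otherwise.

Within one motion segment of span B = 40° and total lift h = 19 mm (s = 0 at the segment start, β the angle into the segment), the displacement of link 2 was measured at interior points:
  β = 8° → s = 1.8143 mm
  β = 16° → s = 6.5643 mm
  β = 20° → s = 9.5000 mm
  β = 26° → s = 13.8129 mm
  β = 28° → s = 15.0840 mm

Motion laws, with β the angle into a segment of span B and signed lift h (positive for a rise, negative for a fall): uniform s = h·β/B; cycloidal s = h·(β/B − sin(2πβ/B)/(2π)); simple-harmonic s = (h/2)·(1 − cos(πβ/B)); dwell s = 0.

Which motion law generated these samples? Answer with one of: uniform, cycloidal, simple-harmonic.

candidates at β/B = r: uniform s = h·r (linear in β); cycloidal s = h·(r − sin(2πr)/(2π)); simple-harmonic s = (h/2)(1 − cos(πr))
β=8°: printed 1.8143 | uniform 3.8000, cycloidal 0.9241, simple-harmonic 1.8143
β=16°: printed 6.5643 | uniform 7.6000, cycloidal 5.8226, simple-harmonic 6.5643
β=20°: printed 9.5000 | uniform 9.5000, cycloidal 9.5000, simple-harmonic 9.5000
β=26°: printed 13.8129 | uniform 12.3500, cycloidal 14.7964, simple-harmonic 13.8129
β=28°: printed 15.0840 | uniform 13.3000, cycloidal 16.1759, simple-harmonic 15.0840
only one law matches every sample → simple-harmonic

simple-harmonic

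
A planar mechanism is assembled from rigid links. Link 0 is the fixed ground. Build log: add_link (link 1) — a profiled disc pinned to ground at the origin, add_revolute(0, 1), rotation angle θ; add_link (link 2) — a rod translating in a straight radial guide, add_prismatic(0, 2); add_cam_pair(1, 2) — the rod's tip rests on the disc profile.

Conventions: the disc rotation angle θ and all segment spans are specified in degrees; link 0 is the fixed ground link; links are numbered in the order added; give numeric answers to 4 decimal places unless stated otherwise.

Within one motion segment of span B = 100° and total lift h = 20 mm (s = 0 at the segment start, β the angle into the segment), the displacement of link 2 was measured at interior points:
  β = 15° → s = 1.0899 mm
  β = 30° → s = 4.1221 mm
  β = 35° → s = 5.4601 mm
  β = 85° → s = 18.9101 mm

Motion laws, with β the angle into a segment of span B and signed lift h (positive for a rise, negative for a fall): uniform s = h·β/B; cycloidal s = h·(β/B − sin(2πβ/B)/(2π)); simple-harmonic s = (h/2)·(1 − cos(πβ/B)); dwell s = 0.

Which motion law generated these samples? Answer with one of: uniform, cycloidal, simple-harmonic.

candidates at β/B = r: uniform s = h·r (linear in β); cycloidal s = h·(r − sin(2πr)/(2π)); simple-harmonic s = (h/2)(1 − cos(πr))
β=15°: printed 1.0899 | uniform 3.0000, cycloidal 0.4248, simple-harmonic 1.0899
β=30°: printed 4.1221 | uniform 6.0000, cycloidal 2.9727, simple-harmonic 4.1221
β=35°: printed 5.4601 | uniform 7.0000, cycloidal 4.4248, simple-harmonic 5.4601
β=85°: printed 18.9101 | uniform 17.0000, cycloidal 19.5752, simple-harmonic 18.9101
only one law matches every sample → simple-harmonic

simple-harmonic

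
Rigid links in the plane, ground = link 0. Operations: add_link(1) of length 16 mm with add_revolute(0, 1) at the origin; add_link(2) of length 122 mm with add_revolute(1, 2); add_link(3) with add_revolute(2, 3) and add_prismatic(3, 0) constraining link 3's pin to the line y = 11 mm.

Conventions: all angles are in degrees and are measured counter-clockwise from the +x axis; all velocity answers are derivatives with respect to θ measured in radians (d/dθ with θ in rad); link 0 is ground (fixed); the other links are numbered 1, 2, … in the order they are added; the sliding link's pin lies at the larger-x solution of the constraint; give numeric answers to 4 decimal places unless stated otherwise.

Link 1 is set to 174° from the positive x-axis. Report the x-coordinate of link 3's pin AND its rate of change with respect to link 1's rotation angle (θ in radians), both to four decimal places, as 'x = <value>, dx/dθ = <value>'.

geometry: r = 16 mm, L = 122 mm, e = 11 mm
crank pin P = (r cos θ, r sin θ) = (-15.912350, 1.672455)
h = r sin θ − e = 1.672455 − 11 = -9.327545
x = r cos θ + √(L² − h²) = -15.912350 + 121.642907 = 105.730557
dx/dθ = −r sin θ − h·r cos θ/√(L² − h²) (θ in radians; h = -9.327545) = -2.892610

x = 105.7306, dx/dθ = -2.8926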